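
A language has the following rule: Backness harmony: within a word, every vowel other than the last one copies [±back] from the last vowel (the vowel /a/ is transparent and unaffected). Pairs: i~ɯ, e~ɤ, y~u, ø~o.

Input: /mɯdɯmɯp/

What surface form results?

no segment meets the rule's conditions; no change.

[mɯdɯmɯp]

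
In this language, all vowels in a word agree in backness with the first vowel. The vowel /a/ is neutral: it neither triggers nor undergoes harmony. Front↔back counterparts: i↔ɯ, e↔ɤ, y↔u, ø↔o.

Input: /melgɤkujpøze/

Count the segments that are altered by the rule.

/ɤ/ harmonizes with /e/ ([-back]) → [e]
/u/ harmonizes with /e/ ([-back]) → [y]
2 segments change.

2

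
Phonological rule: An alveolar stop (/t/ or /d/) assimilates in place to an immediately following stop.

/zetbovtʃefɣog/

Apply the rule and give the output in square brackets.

/t/ before /b/ (labial) → [p]

[zepbovtʃefɣog]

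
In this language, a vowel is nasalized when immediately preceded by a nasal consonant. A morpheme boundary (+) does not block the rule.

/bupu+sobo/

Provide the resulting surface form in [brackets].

[bupu+sobo]

no segment meets the rule's conditions; no change.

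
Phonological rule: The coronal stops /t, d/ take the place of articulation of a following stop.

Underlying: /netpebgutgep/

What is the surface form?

/t/ before /p/ (labial) → [p]
/t/ before /g/ (velar) → [k]

[neppebgukgep]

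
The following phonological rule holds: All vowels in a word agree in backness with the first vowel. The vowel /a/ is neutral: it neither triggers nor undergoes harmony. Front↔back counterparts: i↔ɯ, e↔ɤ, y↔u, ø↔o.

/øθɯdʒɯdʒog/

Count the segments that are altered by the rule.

/ɯ/ harmonizes with /ø/ ([-back]) → [i]
/ɯ/ harmonizes with /ø/ ([-back]) → [i]
/o/ harmonizes with /ø/ ([-back]) → [ø]
3 segments change.

3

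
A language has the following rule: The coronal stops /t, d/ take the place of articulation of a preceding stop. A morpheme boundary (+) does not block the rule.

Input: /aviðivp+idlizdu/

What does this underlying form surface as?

[aviðivp+idlizdu]

no segment meets the rule's conditions; no change.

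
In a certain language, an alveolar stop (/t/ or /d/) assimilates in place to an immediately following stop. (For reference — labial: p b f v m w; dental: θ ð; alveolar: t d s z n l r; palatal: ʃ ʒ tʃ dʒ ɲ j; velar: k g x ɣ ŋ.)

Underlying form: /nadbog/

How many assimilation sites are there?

1

/d/ before /b/ (labial) → [b]
1 segment changes.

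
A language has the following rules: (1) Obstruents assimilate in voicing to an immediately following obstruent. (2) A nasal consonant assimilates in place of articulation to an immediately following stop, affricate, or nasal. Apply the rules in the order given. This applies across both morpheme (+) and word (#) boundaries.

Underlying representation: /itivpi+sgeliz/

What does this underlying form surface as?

Rule 1: /v/ before /p/ (voiceless) → [f]
Rule 1: /s/ before /g/ (voiced) → [z]
After rule 1: itifpi+zgeliz
Rule 2: no segment meets the rule's conditions; no change.

[itifpi+zgeliz]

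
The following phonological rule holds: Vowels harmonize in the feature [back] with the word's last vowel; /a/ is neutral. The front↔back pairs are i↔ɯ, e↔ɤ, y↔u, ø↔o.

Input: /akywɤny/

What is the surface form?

[akyweny]

/ɤ/ harmonizes with /y/ ([-back]) → [e]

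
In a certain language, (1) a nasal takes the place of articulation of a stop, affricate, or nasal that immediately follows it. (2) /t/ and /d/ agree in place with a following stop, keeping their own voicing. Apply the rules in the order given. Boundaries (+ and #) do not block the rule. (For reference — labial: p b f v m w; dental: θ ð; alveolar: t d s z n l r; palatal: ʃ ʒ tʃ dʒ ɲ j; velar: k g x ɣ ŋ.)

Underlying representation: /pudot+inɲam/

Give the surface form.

[pudot+iɲɲam]

Rule 1: /n/ before /ɲ/ (palatal) → [ɲ]
After rule 1: pudot+iɲɲam
Rule 2: no segment meets the rule's conditions; no change.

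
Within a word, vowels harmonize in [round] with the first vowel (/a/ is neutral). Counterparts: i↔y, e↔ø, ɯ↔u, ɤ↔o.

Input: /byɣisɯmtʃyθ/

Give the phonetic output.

/i/ harmonizes with /y/ ([+round]) → [y]
/ɯ/ harmonizes with /y/ ([+round]) → [u]

[byɣysumtʃyθ]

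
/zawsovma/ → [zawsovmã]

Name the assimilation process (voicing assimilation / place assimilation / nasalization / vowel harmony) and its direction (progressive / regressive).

nasalization, progressive

/a/→[ã].
Each target copies a feature from the preceding segment, so the direction is progressive.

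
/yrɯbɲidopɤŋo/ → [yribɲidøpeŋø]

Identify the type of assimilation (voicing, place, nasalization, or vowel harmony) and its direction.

/ɯ/→[i] /o/→[ø] /ɤ/→[e] /o/→[ø].
Vowels agree with the first vowel, so the harmony is progressive.

vowel harmony, progressive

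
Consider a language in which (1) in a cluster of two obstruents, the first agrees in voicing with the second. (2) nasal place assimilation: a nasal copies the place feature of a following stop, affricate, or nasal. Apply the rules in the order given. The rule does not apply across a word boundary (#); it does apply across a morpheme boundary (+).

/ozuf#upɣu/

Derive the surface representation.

Rule 1: /p/ before /ɣ/ (voiced) → [b]
After rule 1: ozuf#ubɣu
Rule 2: no segment meets the rule's conditions; no change.

[ozuf#ubɣu]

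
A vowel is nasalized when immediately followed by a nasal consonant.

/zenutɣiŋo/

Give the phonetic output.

/e/ before nasal /n/ → [ẽ]
/i/ before nasal /ŋ/ → [ĩ]

[zẽnutɣĩŋo]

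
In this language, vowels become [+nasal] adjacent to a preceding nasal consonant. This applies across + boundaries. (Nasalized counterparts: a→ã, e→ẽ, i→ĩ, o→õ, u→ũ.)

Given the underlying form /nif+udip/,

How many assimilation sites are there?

/i/ after nasal /n/ → [ĩ]
1 segment changes.

1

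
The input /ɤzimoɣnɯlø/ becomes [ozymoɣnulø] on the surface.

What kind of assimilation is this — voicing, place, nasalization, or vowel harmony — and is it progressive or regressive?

/ɤ/→[o] /i/→[y] /ɯ/→[u].
Vowels agree with the last vowel, so the harmony is regressive.

vowel harmony, regressive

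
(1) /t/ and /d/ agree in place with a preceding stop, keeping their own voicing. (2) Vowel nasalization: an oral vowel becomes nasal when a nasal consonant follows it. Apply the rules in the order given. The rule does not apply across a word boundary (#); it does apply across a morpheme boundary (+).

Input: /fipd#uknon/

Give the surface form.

Rule 1: /d/ after /p/ (labial) → [b]
After rule 1: fipb#uknon
Rule 2: /o/ before nasal /n/ → [õ]

[fipb#uknõn]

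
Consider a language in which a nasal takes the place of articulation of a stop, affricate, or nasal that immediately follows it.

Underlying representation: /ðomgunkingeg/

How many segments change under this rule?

/m/ before /g/ (velar) → [ŋ]
/n/ before /k/ (velar) → [ŋ]
/n/ before /g/ (velar) → [ŋ]
3 segments change.

3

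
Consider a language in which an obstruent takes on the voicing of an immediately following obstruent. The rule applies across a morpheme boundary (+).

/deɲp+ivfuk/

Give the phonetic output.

/v/ before /f/ (voiceless) → [f]

[deɲp+iffuk]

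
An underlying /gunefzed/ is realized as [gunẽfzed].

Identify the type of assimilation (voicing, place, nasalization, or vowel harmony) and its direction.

nasalization, progressive

/e/→[ẽ].
Each target copies a feature from the preceding segment, so the direction is progressive.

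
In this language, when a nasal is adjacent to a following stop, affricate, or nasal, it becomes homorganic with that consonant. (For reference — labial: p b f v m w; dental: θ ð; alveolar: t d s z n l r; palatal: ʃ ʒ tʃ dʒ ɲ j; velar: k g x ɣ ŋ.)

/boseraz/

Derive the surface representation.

[boseraz]

no segment meets the rule's conditions; no change.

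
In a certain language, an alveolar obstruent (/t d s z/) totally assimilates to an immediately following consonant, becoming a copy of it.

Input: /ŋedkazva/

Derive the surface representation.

/d/ before /k/ → [k] (total assimilation)
/z/ before /v/ → [v] (total assimilation)

[ŋekkavva]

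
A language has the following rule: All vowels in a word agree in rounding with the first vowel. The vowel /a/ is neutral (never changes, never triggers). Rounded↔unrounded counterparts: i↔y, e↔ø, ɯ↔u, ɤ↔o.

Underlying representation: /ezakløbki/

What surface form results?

/ø/ harmonizes with /e/ ([-round]) → [e]

[ezaklebki]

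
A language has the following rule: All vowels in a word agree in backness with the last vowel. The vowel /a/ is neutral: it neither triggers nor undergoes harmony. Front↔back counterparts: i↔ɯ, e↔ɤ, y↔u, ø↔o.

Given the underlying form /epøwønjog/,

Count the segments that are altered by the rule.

3

/e/ harmonizes with /o/ ([+back]) → [ɤ]
/ø/ harmonizes with /o/ ([+back]) → [o]
/ø/ harmonizes with /o/ ([+back]) → [o]
3 segments change.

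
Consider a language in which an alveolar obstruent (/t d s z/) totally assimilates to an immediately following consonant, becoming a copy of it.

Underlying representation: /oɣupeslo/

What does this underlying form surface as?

[oɣupello]

/s/ before /l/ → [l] (total assimilation)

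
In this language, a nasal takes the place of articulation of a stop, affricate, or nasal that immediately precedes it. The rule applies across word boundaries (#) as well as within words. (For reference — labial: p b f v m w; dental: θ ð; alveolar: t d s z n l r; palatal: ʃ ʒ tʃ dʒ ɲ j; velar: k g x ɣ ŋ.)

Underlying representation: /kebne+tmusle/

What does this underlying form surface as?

[kebme+tnusle]

/n/ after /b/ (labial) → [m]
/m/ after /t/ (alveolar) → [n]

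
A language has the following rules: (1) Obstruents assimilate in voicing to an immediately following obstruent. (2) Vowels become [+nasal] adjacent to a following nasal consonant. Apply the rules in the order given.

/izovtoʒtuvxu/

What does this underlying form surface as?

[izoftoʃtufxu]

Rule 1: /v/ before /t/ (voiceless) → [f]
Rule 1: /ʒ/ before /t/ (voiceless) → [ʃ]
Rule 1: /v/ before /x/ (voiceless) → [f]
After rule 1: izoftoʃtufxu
Rule 2: no segment meets the rule's conditions; no change.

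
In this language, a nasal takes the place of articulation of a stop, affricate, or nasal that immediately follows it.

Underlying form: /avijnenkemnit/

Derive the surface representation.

[avijneŋkennit]

/n/ before /k/ (velar) → [ŋ]
/m/ before /n/ (alveolar) → [n]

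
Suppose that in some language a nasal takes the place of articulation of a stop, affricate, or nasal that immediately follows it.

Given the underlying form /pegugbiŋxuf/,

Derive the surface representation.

[pegugbiŋxuf]

no segment meets the rule's conditions; no change.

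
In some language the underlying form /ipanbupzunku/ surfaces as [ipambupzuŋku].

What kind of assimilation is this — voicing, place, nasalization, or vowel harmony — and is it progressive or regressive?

/n/→[m] /n/→[ŋ].
Each target copies a feature from the following segment, so the direction is regressive.

place assimilation, regressive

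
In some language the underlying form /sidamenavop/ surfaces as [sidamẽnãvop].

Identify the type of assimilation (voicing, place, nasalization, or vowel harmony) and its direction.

/e/→[ẽ] /a/→[ã].
Each target copies a feature from the preceding segment, so the direction is progressive.

nasalization, progressive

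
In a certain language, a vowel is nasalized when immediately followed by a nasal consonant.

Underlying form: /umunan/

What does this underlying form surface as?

/u/ before nasal /m/ → [ũ]
/u/ before nasal /n/ → [ũ]
/a/ before nasal /n/ → [ã]

[ũmũnãn]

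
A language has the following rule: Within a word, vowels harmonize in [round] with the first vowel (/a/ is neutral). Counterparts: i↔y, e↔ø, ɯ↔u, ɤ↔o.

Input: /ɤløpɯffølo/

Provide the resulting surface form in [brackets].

[ɤlepɯffelɤ]

/ø/ harmonizes with /ɤ/ ([-round]) → [e]
/ø/ harmonizes with /ɤ/ ([-round]) → [e]
/o/ harmonizes with /ɤ/ ([-round]) → [ɤ]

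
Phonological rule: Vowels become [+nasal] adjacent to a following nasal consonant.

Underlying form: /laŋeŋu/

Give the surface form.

/a/ before nasal /ŋ/ → [ã]
/e/ before nasal /ŋ/ → [ẽ]

[lãŋẽŋu]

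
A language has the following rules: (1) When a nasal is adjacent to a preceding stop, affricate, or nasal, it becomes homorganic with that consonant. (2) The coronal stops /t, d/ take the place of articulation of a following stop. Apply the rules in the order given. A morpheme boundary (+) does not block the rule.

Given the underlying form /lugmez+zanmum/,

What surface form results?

[lugŋez+zannum]

Rule 1: /m/ after /g/ (velar) → [ŋ]
Rule 1: /m/ after /n/ (alveolar) → [n]
After rule 1: lugŋez+zannum
Rule 2: no segment meets the rule's conditions; no change.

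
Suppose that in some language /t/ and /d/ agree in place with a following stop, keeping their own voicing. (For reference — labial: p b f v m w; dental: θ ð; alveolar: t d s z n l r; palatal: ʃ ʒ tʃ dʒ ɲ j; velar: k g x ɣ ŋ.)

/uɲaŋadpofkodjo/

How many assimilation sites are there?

/d/ before /p/ (labial) → [b]
1 segment changes.

1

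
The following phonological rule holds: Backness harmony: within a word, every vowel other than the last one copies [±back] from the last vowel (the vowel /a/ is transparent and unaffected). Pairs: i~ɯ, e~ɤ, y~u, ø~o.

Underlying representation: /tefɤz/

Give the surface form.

/e/ harmonizes with /ɤ/ ([+back]) → [ɤ]

[tɤfɤz]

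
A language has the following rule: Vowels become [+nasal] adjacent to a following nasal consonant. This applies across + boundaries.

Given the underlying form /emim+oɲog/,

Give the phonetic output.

[ẽmĩm+õɲog]

/e/ before nasal /m/ → [ẽ]
/i/ before nasal /m/ → [ĩ]
/o/ before nasal /ɲ/ → [õ]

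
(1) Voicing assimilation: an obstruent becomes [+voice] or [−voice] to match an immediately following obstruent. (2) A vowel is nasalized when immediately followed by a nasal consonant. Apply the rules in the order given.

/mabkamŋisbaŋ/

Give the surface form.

[mapkãmŋizbãŋ]

Rule 1: /b/ before /k/ (voiceless) → [p]
Rule 1: /s/ before /b/ (voiced) → [z]
After rule 1: mapkamŋizbaŋ
Rule 2: /a/ before nasal /m/ → [ã]
Rule 2: /a/ before nasal /ŋ/ → [ã]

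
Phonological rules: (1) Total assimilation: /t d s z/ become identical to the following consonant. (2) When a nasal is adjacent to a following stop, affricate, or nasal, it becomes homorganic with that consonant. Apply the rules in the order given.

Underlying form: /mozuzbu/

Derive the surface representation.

Rule 1: /z/ before /b/ → [b] (total assimilation)
After rule 1: mozubbu
Rule 2: no segment meets the rule's conditions; no change.

[mozubbu]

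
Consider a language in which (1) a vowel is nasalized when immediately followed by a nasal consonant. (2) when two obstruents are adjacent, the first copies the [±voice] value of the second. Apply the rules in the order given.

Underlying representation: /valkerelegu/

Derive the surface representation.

Rule 1: no segment meets the rule's conditions; no change.
After rule 1: valkerelegu
Rule 2: no segment meets the rule's conditions; no change.

[valkerelegu]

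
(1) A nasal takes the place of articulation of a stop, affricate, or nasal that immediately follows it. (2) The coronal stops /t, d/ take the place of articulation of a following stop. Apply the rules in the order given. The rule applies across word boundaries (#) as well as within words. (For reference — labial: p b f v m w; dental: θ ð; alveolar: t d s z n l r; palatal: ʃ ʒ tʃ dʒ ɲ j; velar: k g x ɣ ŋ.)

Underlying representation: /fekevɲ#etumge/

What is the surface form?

Rule 1: /m/ before /g/ (velar) → [ŋ]
After rule 1: fekevɲ#etuŋge
Rule 2: no segment meets the rule's conditions; no change.

[fekevɲ#etuŋge]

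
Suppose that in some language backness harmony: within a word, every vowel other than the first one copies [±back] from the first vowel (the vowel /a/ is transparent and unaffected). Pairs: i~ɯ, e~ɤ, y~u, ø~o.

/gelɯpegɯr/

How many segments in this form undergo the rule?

2

/ɯ/ harmonizes with /e/ ([-back]) → [i]
/ɯ/ harmonizes with /e/ ([-back]) → [i]
2 segments change.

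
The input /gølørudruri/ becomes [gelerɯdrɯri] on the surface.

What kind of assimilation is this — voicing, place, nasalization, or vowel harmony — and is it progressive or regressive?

vowel harmony, regressive

/ø/→[e] /ø/→[e] /u/→[ɯ] /u/→[ɯ].
Vowels agree with the last vowel, so the harmony is regressive.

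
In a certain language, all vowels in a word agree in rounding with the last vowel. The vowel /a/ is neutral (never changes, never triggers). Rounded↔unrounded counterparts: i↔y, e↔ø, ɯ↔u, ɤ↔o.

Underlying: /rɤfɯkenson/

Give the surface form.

[rofukønson]

/ɤ/ harmonizes with /o/ ([+round]) → [o]
/ɯ/ harmonizes with /o/ ([+round]) → [u]
/e/ harmonizes with /o/ ([+round]) → [ø]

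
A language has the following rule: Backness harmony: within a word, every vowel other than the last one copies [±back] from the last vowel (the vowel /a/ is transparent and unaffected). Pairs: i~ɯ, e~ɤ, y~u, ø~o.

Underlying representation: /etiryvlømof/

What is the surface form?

/e/ harmonizes with /o/ ([+back]) → [ɤ]
/i/ harmonizes with /o/ ([+back]) → [ɯ]
/y/ harmonizes with /o/ ([+back]) → [u]
/ø/ harmonizes with /o/ ([+back]) → [o]

[ɤtɯruvlomof]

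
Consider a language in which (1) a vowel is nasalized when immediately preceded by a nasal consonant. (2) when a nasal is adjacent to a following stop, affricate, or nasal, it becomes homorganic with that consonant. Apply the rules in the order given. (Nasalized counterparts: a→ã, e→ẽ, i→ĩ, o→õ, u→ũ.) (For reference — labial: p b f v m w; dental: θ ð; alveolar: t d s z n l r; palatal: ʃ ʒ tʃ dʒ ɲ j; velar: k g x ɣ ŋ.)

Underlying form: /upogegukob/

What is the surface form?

[upogegukob]

Rule 1: no segment meets the rule's conditions; no change.
After rule 1: upogegukob
Rule 2: no segment meets the rule's conditions; no change.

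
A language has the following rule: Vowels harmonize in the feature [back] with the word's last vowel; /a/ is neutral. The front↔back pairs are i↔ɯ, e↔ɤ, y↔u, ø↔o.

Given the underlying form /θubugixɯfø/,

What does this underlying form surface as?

[θybygixifø]

/u/ harmonizes with /ø/ ([-back]) → [y]
/u/ harmonizes with /ø/ ([-back]) → [y]
/ɯ/ harmonizes with /ø/ ([-back]) → [i]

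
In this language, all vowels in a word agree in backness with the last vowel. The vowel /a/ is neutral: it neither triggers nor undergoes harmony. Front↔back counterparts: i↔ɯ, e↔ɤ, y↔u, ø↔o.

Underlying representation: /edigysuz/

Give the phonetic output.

/e/ harmonizes with /u/ ([+back]) → [ɤ]
/i/ harmonizes with /u/ ([+back]) → [ɯ]
/y/ harmonizes with /u/ ([+back]) → [u]

[ɤdɯgusuz]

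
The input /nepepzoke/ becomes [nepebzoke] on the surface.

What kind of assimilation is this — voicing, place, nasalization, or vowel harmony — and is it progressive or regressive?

/p/→[b].
Each target copies a feature from the following segment, so the direction is regressive.

voicing assimilation, regressive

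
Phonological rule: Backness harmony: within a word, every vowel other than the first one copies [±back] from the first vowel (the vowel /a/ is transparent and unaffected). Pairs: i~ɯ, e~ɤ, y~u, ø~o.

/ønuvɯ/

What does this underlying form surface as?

/u/ harmonizes with /ø/ ([-back]) → [y]
/ɯ/ harmonizes with /ø/ ([-back]) → [i]

[ønyvi]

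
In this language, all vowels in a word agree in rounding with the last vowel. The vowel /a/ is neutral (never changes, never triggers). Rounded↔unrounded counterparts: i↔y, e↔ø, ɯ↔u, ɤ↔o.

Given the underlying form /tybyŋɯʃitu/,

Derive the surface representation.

/ɯ/ harmonizes with /u/ ([+round]) → [u]
/i/ harmonizes with /u/ ([+round]) → [y]

[tybyŋuʃytu]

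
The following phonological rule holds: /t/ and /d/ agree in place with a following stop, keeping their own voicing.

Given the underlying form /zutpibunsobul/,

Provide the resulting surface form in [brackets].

[zuppibunsobul]

/t/ before /p/ (labial) → [p]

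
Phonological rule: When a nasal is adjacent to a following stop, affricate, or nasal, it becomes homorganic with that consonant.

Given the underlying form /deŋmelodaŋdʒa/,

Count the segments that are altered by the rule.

/ŋ/ before /m/ (labial) → [m]
/ŋ/ before /dʒ/ (palatal) → [ɲ]
2 segments change.

2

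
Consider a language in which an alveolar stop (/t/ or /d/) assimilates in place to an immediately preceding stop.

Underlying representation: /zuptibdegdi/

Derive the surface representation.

[zuppibbeggi]

/t/ after /p/ (labial) → [p]
/d/ after /b/ (labial) → [b]
/d/ after /g/ (velar) → [g]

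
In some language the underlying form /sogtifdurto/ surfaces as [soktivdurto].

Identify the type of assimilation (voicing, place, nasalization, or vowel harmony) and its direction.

voicing assimilation, regressive

/g/→[k] /f/→[v].
Each target copies a feature from the following segment, so the direction is regressive.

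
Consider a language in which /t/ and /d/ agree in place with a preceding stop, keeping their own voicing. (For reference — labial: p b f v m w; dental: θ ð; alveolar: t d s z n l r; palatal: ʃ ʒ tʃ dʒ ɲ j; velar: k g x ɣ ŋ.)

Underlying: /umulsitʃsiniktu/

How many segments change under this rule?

/t/ after /k/ (velar) → [k]
1 segment changes.

1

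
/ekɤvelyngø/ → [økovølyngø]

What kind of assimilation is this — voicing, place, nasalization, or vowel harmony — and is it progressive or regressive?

vowel harmony, regressive

/e/→[ø] /ɤ/→[o] /e/→[ø].
Vowels agree with the last vowel, so the harmony is regressive.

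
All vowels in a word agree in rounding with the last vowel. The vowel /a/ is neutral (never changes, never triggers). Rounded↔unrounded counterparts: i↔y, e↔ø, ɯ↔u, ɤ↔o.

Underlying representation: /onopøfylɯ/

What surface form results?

[ɤnɤpefilɯ]

/o/ harmonizes with /ɯ/ ([-round]) → [ɤ]
/o/ harmonizes with /ɯ/ ([-round]) → [ɤ]
/ø/ harmonizes with /ɯ/ ([-round]) → [e]
/y/ harmonizes with /ɯ/ ([-round]) → [i]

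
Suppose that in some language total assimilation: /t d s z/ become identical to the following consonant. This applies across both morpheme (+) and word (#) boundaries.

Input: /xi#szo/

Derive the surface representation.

/s/ before /z/ → [z] (total assimilation)

[xi#zzo]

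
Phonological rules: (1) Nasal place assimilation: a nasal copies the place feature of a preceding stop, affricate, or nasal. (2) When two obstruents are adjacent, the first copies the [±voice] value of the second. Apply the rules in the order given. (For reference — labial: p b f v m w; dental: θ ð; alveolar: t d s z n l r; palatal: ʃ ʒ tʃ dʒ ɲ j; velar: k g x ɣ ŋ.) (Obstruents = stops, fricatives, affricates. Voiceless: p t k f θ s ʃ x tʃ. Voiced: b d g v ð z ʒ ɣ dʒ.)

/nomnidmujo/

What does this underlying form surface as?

[nommidnujo]

Rule 1: /n/ after /m/ (labial) → [m]
Rule 1: /m/ after /d/ (alveolar) → [n]
After rule 1: nommidnujo
Rule 2: no segment meets the rule's conditions; no change.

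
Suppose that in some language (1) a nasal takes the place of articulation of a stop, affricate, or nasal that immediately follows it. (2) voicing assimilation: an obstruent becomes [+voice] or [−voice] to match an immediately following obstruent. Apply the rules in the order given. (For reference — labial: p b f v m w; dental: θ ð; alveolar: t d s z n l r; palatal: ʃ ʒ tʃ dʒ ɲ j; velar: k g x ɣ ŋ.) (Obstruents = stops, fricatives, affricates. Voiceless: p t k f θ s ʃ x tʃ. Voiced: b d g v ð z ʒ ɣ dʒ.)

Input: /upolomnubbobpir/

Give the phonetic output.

[upolonnubboppir]

Rule 1: /m/ before /n/ (alveolar) → [n]
After rule 1: upolonnubbobpir
Rule 2: /b/ before /p/ (voiceless) → [p]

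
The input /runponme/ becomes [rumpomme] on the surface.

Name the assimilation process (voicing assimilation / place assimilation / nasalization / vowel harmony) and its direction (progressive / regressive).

/n/→[m] /n/→[m].
Each target copies a feature from the following segment, so the direction is regressive.

place assimilation, regressive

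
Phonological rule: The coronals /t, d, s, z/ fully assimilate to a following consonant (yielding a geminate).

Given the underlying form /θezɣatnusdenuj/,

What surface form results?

/z/ before /ɣ/ → [ɣ] (total assimilation)
/t/ before /n/ → [n] (total assimilation)
/s/ before /d/ → [d] (total assimilation)

[θeɣɣannuddenuj]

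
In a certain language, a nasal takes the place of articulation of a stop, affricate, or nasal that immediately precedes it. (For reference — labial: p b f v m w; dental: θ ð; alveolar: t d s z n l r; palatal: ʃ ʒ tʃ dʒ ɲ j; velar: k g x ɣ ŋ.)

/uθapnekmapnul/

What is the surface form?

/n/ after /p/ (labial) → [m]
/m/ after /k/ (velar) → [ŋ]
/n/ after /p/ (labial) → [m]

[uθapmekŋapmul]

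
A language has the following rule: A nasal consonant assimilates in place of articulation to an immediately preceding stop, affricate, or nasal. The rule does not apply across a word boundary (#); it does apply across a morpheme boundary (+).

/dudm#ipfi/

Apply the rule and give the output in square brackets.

[dudn#ipfi]

/m/ after /d/ (alveolar) → [n]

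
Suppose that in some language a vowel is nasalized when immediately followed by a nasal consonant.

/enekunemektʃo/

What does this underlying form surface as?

[ẽnekũnẽmektʃo]

/e/ before nasal /n/ → [ẽ]
/u/ before nasal /n/ → [ũ]
/e/ before nasal /m/ → [ẽ]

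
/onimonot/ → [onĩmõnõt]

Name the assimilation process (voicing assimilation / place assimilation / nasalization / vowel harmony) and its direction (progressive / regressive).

/i/→[ĩ] /o/→[õ] /o/→[õ].
Each target copies a feature from the preceding segment, so the direction is progressive.

nasalization, progressive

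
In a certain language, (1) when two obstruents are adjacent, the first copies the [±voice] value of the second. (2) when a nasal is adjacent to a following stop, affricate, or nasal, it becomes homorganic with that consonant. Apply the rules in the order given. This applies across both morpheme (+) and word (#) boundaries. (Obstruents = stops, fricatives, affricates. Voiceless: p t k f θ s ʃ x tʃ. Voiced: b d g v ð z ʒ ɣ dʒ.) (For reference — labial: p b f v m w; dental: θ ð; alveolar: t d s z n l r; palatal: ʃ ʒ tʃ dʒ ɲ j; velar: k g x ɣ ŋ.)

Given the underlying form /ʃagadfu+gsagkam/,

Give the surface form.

Rule 1: /d/ before /f/ (voiceless) → [t]
Rule 1: /g/ before /s/ (voiceless) → [k]
Rule 1: /g/ before /k/ (voiceless) → [k]
After rule 1: ʃagatfu+ksakkam
Rule 2: no segment meets the rule's conditions; no change.

[ʃagatfu+ksakkam]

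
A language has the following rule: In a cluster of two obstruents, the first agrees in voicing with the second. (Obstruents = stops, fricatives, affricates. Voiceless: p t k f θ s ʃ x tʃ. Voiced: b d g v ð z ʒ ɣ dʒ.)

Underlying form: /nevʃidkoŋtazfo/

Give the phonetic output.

[nefʃitkoŋtasfo]

/v/ before /ʃ/ (voiceless) → [f]
/d/ before /k/ (voiceless) → [t]
/z/ before /f/ (voiceless) → [s]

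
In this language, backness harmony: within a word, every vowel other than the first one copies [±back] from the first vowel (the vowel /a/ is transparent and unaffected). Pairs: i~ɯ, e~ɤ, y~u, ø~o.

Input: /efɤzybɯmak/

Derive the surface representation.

/ɤ/ harmonizes with /e/ ([-back]) → [e]
/ɯ/ harmonizes with /e/ ([-back]) → [i]

[efezybimak]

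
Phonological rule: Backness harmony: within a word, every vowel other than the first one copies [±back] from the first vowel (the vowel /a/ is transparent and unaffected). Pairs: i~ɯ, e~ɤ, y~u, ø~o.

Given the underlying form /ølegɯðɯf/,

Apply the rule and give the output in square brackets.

[ølegiðif]

/ɯ/ harmonizes with /ø/ ([-back]) → [i]
/ɯ/ harmonizes with /ø/ ([-back]) → [i]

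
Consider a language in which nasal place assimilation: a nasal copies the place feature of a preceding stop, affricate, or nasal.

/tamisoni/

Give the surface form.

no segment meets the rule's conditions; no change.

[tamisoni]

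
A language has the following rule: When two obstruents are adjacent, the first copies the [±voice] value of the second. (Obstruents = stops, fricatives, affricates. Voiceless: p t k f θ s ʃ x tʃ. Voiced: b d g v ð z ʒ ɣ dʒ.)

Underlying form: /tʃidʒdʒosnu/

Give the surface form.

[tʃidʒdʒosnu]

no segment meets the rule's conditions; no change.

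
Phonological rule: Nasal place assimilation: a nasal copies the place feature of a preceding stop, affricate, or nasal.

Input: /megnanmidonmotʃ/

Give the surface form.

[megŋannidonnotʃ]

/n/ after /g/ (velar) → [ŋ]
/m/ after /n/ (alveolar) → [n]
/m/ after /n/ (alveolar) → [n]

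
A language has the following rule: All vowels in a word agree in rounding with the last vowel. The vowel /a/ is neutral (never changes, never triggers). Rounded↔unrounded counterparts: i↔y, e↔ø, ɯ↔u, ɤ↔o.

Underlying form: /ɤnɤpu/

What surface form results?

/ɤ/ harmonizes with /u/ ([+round]) → [o]
/ɤ/ harmonizes with /u/ ([+round]) → [o]

[onopu]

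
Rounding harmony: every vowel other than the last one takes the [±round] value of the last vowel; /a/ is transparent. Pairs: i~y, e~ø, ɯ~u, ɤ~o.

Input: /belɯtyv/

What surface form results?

/e/ harmonizes with /y/ ([+round]) → [ø]
/ɯ/ harmonizes with /y/ ([+round]) → [u]

[bølutyv]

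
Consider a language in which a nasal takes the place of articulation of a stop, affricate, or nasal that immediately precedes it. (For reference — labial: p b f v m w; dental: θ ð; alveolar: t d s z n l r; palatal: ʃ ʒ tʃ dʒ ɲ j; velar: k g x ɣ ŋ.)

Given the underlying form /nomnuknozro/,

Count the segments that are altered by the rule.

/n/ after /m/ (labial) → [m]
/n/ after /k/ (velar) → [ŋ]
2 segments change.

2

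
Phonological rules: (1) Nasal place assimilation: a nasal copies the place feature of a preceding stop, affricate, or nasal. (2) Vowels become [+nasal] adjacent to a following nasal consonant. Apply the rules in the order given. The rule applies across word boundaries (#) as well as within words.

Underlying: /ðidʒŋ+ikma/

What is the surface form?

Rule 1: /ŋ/ after /dʒ/ (palatal) → [ɲ]
Rule 1: /m/ after /k/ (velar) → [ŋ]
After rule 1: ðidʒɲ+ikŋa
Rule 2: no segment meets the rule's conditions; no change.

[ðidʒɲ+ikŋa]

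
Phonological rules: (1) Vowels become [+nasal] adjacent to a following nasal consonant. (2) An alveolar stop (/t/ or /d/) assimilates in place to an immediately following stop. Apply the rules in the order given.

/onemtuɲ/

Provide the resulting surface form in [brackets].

Rule 1: /o/ before nasal /n/ → [õ]
Rule 1: /e/ before nasal /m/ → [ẽ]
Rule 1: /u/ before nasal /ɲ/ → [ũ]
After rule 1: õnẽmtũɲ
Rule 2: no segment meets the rule's conditions; no change.

[õnẽmtũɲ]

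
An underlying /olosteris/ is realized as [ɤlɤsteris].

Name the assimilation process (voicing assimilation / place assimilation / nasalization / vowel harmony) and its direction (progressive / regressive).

/o/→[ɤ] /o/→[ɤ].
Vowels agree with the last vowel, so the harmony is regressive.

vowel harmony, regressive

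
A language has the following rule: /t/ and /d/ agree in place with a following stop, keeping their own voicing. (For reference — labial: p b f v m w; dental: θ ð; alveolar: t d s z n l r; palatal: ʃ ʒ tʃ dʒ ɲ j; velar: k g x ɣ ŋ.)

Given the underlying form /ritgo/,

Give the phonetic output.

/t/ before /g/ (velar) → [k]

[rikgo]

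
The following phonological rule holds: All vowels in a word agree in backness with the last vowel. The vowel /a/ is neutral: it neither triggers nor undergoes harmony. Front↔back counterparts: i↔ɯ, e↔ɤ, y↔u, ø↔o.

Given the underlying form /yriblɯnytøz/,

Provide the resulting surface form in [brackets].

/ɯ/ harmonizes with /ø/ ([-back]) → [i]

[yriblinytøz]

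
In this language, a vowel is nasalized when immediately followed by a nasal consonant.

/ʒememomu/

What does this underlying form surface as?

[ʒẽmẽmõmu]

/e/ before nasal /m/ → [ẽ]
/e/ before nasal /m/ → [ẽ]
/o/ before nasal /m/ → [õ]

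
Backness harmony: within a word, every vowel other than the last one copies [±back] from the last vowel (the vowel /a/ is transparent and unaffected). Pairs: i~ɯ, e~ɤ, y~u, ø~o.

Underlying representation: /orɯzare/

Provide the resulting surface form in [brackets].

/o/ harmonizes with /e/ ([-back]) → [ø]
/ɯ/ harmonizes with /e/ ([-back]) → [i]

[ørizare]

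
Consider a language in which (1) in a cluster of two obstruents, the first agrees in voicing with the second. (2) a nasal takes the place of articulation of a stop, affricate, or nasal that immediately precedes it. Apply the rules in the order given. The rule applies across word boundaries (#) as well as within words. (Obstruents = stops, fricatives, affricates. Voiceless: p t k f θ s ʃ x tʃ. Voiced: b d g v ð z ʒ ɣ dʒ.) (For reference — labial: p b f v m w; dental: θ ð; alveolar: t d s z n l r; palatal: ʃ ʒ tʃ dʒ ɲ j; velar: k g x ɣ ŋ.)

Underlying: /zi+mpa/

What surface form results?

[zi+mpa]

Rule 1: no segment meets the rule's conditions; no change.
After rule 1: zi+mpa
Rule 2: no segment meets the rule's conditions; no change.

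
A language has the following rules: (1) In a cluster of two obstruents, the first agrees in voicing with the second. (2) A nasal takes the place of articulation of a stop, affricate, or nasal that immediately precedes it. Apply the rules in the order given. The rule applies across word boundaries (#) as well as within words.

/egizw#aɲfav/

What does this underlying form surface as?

[egizw#aɲfav]

Rule 1: no segment meets the rule's conditions; no change.
After rule 1: egizw#aɲfav
Rule 2: no segment meets the rule's conditions; no change.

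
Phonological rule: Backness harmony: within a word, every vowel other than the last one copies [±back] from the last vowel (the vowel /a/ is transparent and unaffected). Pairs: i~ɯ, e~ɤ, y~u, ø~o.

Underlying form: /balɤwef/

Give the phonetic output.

/ɤ/ harmonizes with /e/ ([-back]) → [e]

[balewef]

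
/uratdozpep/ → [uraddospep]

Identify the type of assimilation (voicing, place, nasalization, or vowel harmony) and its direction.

voicing assimilation, regressive

/t/→[d] /z/→[s].
Each target copies a feature from the following segment, so the direction is regressive.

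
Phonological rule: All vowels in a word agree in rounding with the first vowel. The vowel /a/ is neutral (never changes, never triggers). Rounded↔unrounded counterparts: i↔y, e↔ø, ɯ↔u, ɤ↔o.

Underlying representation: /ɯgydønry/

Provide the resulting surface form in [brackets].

/y/ harmonizes with /ɯ/ ([-round]) → [i]
/ø/ harmonizes with /ɯ/ ([-round]) → [e]
/y/ harmonizes with /ɯ/ ([-round]) → [i]

[ɯgidenri]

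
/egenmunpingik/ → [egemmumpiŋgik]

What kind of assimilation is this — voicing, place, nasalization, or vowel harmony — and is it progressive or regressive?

/n/→[m] /n/→[m] /n/→[ŋ].
Each target copies a feature from the following segment, so the direction is regressive.

place assimilation, regressive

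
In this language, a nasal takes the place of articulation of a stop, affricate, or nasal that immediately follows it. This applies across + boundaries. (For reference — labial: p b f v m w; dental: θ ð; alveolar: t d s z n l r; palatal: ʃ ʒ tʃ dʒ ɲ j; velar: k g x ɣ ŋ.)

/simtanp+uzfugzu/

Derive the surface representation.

[sintamp+uzfugzu]

/m/ before /t/ (alveolar) → [n]
/n/ before /p/ (labial) → [m]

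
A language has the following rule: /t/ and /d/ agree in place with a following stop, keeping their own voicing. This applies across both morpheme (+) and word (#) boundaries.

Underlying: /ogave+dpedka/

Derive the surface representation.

/d/ before /p/ (labial) → [b]
/d/ before /k/ (velar) → [g]

[ogave+bpegka]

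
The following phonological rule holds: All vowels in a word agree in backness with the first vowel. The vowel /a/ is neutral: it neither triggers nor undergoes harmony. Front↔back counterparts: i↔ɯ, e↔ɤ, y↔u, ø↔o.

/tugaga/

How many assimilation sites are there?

0

No segment meets the rule's conditions.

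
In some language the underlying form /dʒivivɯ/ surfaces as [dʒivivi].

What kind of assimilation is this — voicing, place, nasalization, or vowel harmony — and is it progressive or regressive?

vowel harmony, progressive

/ɯ/→[i].
Vowels agree with the first vowel, so the harmony is progressive.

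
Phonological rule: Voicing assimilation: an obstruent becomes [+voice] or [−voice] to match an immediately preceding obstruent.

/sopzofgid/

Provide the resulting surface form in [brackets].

[sopsofkid]

/z/ after /p/ (voiceless) → [s]
/g/ after /f/ (voiceless) → [k]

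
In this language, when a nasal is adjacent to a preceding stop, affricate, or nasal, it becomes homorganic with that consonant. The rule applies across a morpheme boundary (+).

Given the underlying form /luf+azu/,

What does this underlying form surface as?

no segment meets the rule's conditions; no change.

[luf+azu]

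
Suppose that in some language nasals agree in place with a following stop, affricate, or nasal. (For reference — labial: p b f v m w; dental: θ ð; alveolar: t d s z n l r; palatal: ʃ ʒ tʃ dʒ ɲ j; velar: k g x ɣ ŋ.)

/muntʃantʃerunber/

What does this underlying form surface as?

/n/ before /tʃ/ (palatal) → [ɲ]
/n/ before /tʃ/ (palatal) → [ɲ]
/n/ before /b/ (labial) → [m]

[muɲtʃaɲtʃerumber]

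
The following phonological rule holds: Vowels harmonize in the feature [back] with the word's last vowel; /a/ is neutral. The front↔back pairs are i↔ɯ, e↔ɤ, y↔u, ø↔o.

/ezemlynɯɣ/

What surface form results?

/e/ harmonizes with /ɯ/ ([+back]) → [ɤ]
/e/ harmonizes with /ɯ/ ([+back]) → [ɤ]
/y/ harmonizes with /ɯ/ ([+back]) → [u]

[ɤzɤmlunɯɣ]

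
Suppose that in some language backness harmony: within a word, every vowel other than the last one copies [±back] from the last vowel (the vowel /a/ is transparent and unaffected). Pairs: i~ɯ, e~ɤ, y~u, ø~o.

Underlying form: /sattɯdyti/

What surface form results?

/ɯ/ harmonizes with /i/ ([-back]) → [i]

[sattidyti]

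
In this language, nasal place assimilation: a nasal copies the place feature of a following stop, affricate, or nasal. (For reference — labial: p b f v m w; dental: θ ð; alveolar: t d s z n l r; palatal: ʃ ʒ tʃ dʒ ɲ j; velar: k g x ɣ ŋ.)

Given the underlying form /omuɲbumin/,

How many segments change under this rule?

/ɲ/ before /b/ (labial) → [m]
1 segment changes.

1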